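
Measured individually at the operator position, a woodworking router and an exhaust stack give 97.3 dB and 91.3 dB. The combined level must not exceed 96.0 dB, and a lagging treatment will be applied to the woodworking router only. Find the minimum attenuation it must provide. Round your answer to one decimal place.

3.1 dB

The untreated sources together contribute 10^(91.3/10) = 1.349e+09, i.e. 91.30 dB.
The limit corresponds to 10^(96.0/10) = 3.981e+09; subtracting the fixed part leaves 2.632e+09 for the woodworking router, i.e. 94.20 dB.
Required insertion loss = 97.3 − 94.20 = 3.10 dB.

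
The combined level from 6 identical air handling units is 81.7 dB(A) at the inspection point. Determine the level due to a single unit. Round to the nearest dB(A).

74 dB(A)

6 equal contributions raise the level by 10·log₁₀ 6 = 7.782 dB, so each unit alone gives 81.7 − 7.782.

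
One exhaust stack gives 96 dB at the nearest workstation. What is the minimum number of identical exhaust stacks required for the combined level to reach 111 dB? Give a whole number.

32

N identical sources give L₁ + 10·log₁₀ N, so require 10·log₁₀ N ≥ 111 − 96 = 15.0 dB.
N ≥ 10^(15.0/10) = 31.623, so N = 32.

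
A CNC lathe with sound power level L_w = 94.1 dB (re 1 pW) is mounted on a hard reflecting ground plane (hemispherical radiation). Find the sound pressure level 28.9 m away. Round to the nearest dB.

57 dB

L_p = L_w − 10·log₁₀(2π·r²) with r = 28.9 m.
2π·r² = 5248 m², 10·log₁₀ of that is 37.200 dB.
L_p = 94.1 − 37.200 = 56.90 dB.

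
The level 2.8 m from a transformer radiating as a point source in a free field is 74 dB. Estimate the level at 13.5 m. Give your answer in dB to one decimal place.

Point-source attenuation: ΔL = 20·log₁₀(r₂/r₁) = 20·log₁₀(13.5/2.8) = 13.664 dB.
L₂ = 74 − 20·log₁₀(13.5/2.8) = 74 − 13.664 = 60.34 dB.

60.3 dB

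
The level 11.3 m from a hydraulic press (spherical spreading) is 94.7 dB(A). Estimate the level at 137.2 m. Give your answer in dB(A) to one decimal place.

Point-source attenuation: ΔL = 20·log₁₀(r₂/r₁) = 20·log₁₀(137.2/11.3) = 21.686 dB.
L₂ = 94.7 − 20·log₁₀(137.2/11.3) = 94.7 − 21.686 = 73.01 dB(A).

73.0 dB(A)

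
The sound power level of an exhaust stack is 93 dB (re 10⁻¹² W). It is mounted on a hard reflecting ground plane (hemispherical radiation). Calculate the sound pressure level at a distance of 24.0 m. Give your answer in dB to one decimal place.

The power spreads over a hemisphere of area 2π·r², so L_p = L_w − 10·log₁₀(2π·r²).
2π·r² = 3619 m², 10·log₁₀ of that is 35.586 dB.
L_p = 93 − 35.586 = 57.41 dB.

57.4 dB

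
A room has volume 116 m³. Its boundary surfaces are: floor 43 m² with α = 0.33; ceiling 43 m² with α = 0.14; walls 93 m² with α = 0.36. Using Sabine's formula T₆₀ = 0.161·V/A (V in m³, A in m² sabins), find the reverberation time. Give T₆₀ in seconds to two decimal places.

0.35 s

A = Σ Sᵢαᵢ = 43·0.33 + 43·0.14 + 93·0.36 = 53.69 m².
T₆₀ = 0.161·V/A = 0.161·116/53.69 = 0.348 s.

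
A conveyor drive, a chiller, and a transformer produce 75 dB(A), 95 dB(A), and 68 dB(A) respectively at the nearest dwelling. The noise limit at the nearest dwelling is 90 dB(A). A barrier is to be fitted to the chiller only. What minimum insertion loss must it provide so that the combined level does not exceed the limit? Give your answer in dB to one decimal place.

Everything except the chiller sums to 10^(75/10) + 10^(68/10) = 3.793e+07 in linear terms, 75.79 dB(A).
The limit corresponds to 10^(90/10) = 1.000e+09; subtracting the fixed part leaves 9.621e+08 for the chiller, i.e. 89.83 dB(A).
So the chiller must be reduced from 95 to 89.83 dB(A): IL = 5.17 dB.

5.2 dB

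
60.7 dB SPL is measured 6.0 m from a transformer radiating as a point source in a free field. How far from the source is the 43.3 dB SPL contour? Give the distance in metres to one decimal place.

Point-source spreading drops the level by 20·log₁₀(r₂/r₁); inverting, r₂/r₁ = 10^(ΔL/20).
r₂ = 6.0·10^((60.7−43.3)/20) = 6.0·10^(17.4/20) = 44.48 m.

44.5 m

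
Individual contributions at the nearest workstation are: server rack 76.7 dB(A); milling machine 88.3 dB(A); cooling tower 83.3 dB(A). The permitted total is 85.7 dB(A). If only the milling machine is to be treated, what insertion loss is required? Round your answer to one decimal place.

The untreated sources together contribute 10^(76.7/10) + 10^(83.3/10) = 2.606e+08, i.e. 84.16 dB(A).
The limit corresponds to 10^(85.7/10) = 3.715e+08; subtracting the fixed part leaves 1.110e+08 for the milling machine, i.e. 80.45 dB(A).
So the milling machine must be reduced from 88.3 to 80.45 dB(A): IL = 7.85 dB.

7.8 dB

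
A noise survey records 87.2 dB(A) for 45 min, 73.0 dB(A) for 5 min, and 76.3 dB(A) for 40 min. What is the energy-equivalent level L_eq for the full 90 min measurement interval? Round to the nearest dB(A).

Weight each interval's intensity by its duration and average over T = 90 min:
Σ tᵢ·10^(Lᵢ/10) = 45·10^(87.2/10) + 5·10^(73.0/10) + 40·10^(76.3/10) = 2.542e+10.
L_eq = 10·log₁₀(2.542e+10/90) = 84.51 dB(A).

85 dB(A)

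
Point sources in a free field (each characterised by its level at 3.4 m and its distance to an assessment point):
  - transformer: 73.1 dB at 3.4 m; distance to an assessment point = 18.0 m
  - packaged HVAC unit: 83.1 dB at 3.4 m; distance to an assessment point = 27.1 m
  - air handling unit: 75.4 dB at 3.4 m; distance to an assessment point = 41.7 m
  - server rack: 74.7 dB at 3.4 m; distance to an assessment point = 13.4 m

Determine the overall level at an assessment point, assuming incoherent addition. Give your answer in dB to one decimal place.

67.8 dB

Propagate each source to the receiver with L = L_ref − 20·log₁₀(r/r_ref), then add intensities.
transformer: 73.1 − 20·log₁₀(18.0/3.4) = 73.1 − 14.48 = 58.62 dB.
packaged HVAC unit: 83.1 − 20·log₁₀(27.1/3.4) = 83.1 − 18.03 = 65.07 dB.
air handling unit: 75.4 − 20·log₁₀(41.7/3.4) = 75.4 − 21.77 = 53.63 dB.
server rack: 74.7 − 20·log₁₀(13.4/3.4) = 74.7 − 11.91 = 62.79 dB.
Σ 10^(L/10) = 6.073e+06 → L_total = 10·log₁₀(6.073e+06) = 67.83 dB.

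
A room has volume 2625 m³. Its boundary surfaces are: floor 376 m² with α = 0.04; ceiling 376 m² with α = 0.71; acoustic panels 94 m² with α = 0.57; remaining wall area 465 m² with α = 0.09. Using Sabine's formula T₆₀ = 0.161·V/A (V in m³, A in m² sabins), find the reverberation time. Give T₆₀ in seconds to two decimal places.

Summing Sᵢαᵢ: 376·0.04 + 376·0.71 + 94·0.57 + 465·0.09 = 377.43 m².
T₆₀ = 0.161·V/A = 0.161·2625/377.43 = 1.120 s.

1.12 s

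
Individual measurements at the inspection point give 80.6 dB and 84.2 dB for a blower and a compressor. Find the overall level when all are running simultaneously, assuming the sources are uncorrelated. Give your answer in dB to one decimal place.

85.8 dB

Incoherent sources combine by intensity addition: L_total = 10·log₁₀(Σ 10^(L_i/10)).
Σ 10^(L/10) = 10^(80.6/10) + 10^(84.2/10) = 3.778e+08.
L_total = 10·log₁₀(3.778e+08) = 85.77 dB.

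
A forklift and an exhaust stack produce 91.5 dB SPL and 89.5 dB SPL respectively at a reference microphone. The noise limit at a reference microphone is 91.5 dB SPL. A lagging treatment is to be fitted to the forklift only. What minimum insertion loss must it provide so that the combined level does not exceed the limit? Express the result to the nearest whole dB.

Fixed contribution from the other source: Σ 10^(L/10) = 10^(89.5/10) = 8.913e+08 (89.50 dB SPL).
To meet 91.5 dB SPL overall, the treated forklift may contribute at most 10^(91.5/10) − 8.913e+08 = 5.213e+08, i.e. 87.17 dB SPL.
Required insertion loss = 91.5 − 87.17 = 4.33 dB.

4 dB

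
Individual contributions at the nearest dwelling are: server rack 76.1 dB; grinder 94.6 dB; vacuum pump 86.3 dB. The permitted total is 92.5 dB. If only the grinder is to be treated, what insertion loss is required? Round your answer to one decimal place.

Fixed contribution from the other sources: Σ 10^(L/10) = 10^(76.1/10) + 10^(86.3/10) = 4.673e+08 (86.70 dB).
The limit corresponds to 10^(92.5/10) = 1.778e+09; subtracting the fixed part leaves 1.311e+09 for the grinder, i.e. 91.18 dB.
So the grinder must be reduced from 94.6 to 91.18 dB: IL = 3.42 dB.

3.4 dB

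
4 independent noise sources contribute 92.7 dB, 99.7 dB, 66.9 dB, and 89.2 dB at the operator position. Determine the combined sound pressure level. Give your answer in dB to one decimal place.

Incoherent sources combine by intensity addition: L_total = 10·log₁₀(Σ 10^(L_i/10)).
Σ 10^(L/10) = 10^(92.7/10) + 10^(99.7/10) + 10^(66.9/10) + 10^(89.2/10) = 1.203e+10.
L_total = 10·log₁₀(1.203e+10) = 100.80 dB.

100.8 dB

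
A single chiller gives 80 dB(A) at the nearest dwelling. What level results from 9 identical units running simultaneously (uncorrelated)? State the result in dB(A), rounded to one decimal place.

N identical incoherent sources raise the level by 10·log₁₀ N.
L_total = 80 + 10·log₁₀(9) = 80 + 9.542 = 89.54 dB(A).

89.5 dB(A)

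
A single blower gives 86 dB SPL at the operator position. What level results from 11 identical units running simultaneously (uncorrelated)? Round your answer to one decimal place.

96.4 dB SPL

N identical incoherent sources raise the level by 10·log₁₀ N.
L_total = 86 + 10·log₁₀(11) = 86 + 10.414 = 96.41 dB SPL.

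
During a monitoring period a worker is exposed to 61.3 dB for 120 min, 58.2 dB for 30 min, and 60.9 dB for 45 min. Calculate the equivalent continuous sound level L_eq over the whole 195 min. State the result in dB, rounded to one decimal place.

60.8 dB

L_eq = 10·log₁₀[(1/T)·Σ tᵢ·10^(Lᵢ/10)] with T = 195 min.
Σ tᵢ·10^(Lᵢ/10) = 120·10^(61.3/10) + 30·10^(58.2/10) + 45·10^(60.9/10) = 2.371e+08.
L_eq = 10·log₁₀(2.371e+08/195) = 60.85 dB.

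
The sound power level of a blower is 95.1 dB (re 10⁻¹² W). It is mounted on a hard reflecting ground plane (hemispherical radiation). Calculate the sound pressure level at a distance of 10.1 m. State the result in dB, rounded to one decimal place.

L_p = L_w − 10·log₁₀(2π·r²) with r = 10.1 m.
2π·r² = 640.9 m², 10·log₁₀ of that is 28.068 dB.
L_p = 95.1 − 28.068 = 67.03 dB.

67.0 dB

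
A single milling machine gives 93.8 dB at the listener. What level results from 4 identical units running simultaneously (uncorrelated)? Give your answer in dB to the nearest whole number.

100 dB

With 4 equal, uncorrelated contributions the intensity is 4× that of one unit, giving a rise of 10·log₁₀ 4.
L_total = 93.8 + 10·log₁₀(4) = 93.8 + 6.021 = 99.82 dB.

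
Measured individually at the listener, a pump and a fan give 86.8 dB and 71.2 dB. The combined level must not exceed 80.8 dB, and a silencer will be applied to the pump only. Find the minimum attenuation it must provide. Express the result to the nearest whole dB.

The untreated sources together contribute 10^(71.2/10) = 1.318e+07, i.e. 71.20 dB.
To meet 80.8 dB overall, the treated pump may contribute at most 10^(80.8/10) − 1.318e+07 = 1.070e+08, i.e. 80.30 dB.
Required insertion loss = 86.8 − 80.30 = 6.50 dB.

7 dB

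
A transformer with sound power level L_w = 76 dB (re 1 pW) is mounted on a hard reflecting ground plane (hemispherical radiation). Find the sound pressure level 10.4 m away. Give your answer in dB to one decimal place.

Free-field hemispherical radiation: L_p = L_w − 10·log₁₀(2π·r²), r = 10.4 m.
2π·r² = 679.6 m², 10·log₁₀ of that is 28.322 dB.
L_p = 76 − 28.322 = 47.68 dB.

47.7 dB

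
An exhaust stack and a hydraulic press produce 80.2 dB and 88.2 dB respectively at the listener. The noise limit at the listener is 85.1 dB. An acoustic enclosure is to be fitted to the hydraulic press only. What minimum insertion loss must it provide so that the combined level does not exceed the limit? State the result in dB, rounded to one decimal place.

Everything except the hydraulic press sums to 10^(80.2/10) = 1.047e+08 in linear terms, 80.20 dB.
To meet 85.1 dB overall, the treated hydraulic press may contribute at most 10^(85.1/10) − 1.047e+08 = 2.189e+08, i.e. 83.40 dB.
Required insertion loss = 88.2 − 83.40 = 4.80 dB.

4.8 dB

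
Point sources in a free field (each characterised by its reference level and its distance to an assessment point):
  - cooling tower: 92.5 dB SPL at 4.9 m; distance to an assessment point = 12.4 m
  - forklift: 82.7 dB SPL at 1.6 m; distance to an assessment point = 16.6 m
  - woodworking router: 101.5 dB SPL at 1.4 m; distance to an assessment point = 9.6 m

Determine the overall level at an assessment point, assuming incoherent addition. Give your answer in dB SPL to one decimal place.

Apply inverse-square spreading to bring every level to the receiver, then sum 10^(L/10).
cooling tower: 92.5 − 20·log₁₀(12.4/4.9) = 92.5 − 8.06 = 84.44 dB SPL.
forklift: 82.7 − 20·log₁₀(16.6/1.6) = 82.7 − 20.32 = 62.38 dB SPL.
woodworking router: 101.5 − 20·log₁₀(9.6/1.4) = 101.5 − 16.72 = 84.78 dB SPL.
Σ 10^(L/10) = 5.798e+08 → L_total = 10·log₁₀(5.798e+08) = 87.63 dB SPL.

87.6 dB SPL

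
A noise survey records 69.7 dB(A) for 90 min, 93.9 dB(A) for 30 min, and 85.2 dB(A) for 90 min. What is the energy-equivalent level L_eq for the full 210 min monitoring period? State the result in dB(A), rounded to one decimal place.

Weight each interval's intensity by its duration and average over T = 210 min:
Σ tᵢ·10^(Lᵢ/10) = 90·10^(69.7/10) + 30·10^(93.9/10) + 90·10^(85.2/10) = 1.043e+11.
L_eq = 10·log₁₀(1.043e+11/210) = 86.96 dB(A).

87.0 dB(A)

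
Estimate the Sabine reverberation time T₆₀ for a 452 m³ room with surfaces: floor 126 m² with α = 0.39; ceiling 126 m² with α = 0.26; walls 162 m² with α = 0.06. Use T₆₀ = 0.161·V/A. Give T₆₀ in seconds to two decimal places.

0.79 s

A = Σ Sᵢαᵢ = 126·0.39 + 126·0.26 + 162·0.06 = 91.62 m².
T₆₀ = 0.161·V/A = 0.161·452/91.62 = 0.794 s.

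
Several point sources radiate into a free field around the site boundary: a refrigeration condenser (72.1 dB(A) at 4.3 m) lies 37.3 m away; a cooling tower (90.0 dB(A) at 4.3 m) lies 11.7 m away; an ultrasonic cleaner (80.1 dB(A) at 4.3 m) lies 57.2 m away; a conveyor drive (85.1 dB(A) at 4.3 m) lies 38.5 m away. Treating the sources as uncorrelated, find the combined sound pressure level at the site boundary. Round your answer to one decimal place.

Apply inverse-square spreading to bring every level to the receiver, then sum 10^(L/10).
refrigeration condenser: 72.1 − 20·log₁₀(37.3/4.3) = 72.1 − 18.76 = 53.34 dB(A).
cooling tower: 90.0 − 20·log₁₀(11.7/4.3) = 90.0 − 8.69 = 81.31 dB(A).
ultrasonic cleaner: 80.1 − 20·log₁₀(57.2/4.3) = 80.1 − 22.48 = 57.62 dB(A).
conveyor drive: 85.1 − 20·log₁₀(38.5/4.3) = 85.1 − 19.04 = 66.06 dB(A).
Σ 10^(L/10) = 1.399e+08 → L_total = 10·log₁₀(1.399e+08) = 81.46 dB(A).

81.5 dB(A)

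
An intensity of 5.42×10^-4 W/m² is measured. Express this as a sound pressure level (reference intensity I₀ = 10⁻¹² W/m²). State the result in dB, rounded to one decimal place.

87.3 dB

I/I₀ = 5.42×10^-4/10⁻¹² = 5.42×10^8, and L = 10·log₁₀(I/I₀).
L = 10·(0.7340 + 8) = 87.34 dB.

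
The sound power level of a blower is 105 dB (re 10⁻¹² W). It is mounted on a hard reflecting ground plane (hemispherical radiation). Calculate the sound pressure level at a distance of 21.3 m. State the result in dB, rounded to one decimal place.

70.5 dB

The power spreads over a hemisphere of area 2π·r², so L_p = L_w − 10·log₁₀(2π·r²).
2π·r² = 2851 m², 10·log₁₀ of that is 34.549 dB.
L_p = 105 − 34.549 = 70.45 dB.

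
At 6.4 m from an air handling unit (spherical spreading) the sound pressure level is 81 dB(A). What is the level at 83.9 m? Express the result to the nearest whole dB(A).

59 dB(A)

Spherical spreading from a point source gives a 20·log₁₀(r₂/r₁) drop.
L₂ = 81 − 20·log₁₀(83.9/6.4) = 81 − 22.352 = 58.65 dB(A).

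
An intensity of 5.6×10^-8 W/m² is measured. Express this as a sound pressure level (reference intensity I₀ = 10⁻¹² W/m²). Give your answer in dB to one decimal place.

47.5 dB

Dividing by I₀ shifts the exponent by 12: I/I₀ = 5.6×10^4.
L = 10·(0.7482 + 4) = 47.48 dB.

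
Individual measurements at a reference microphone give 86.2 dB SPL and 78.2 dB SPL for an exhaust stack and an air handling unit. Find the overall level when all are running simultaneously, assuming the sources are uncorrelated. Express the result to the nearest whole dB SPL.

Incoherent sources combine by intensity addition: L_total = 10·log₁₀(Σ 10^(L_i/10)).
Σ 10^(L/10) = 10^(86.2/10) + 10^(78.2/10) = 4.829e+08.
L_total = 10·log₁₀(4.829e+08) = 86.84 dB SPL.

87 dB SPL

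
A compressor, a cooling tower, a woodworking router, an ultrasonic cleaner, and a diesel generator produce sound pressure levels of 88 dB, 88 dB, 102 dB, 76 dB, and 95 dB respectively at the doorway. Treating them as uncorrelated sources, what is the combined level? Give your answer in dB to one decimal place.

103.1 dB

For uncorrelated sources the intensities add, so convert each level to linear form, sum, and take 10·log₁₀ of the total.
Σ 10^(L/10) = 10^(88/10) + 10^(88/10) + 10^(102/10) + 10^(76/10) + 10^(95/10) = 2.031e+10.
L_total = 10·log₁₀(2.031e+10) = 103.08 dB.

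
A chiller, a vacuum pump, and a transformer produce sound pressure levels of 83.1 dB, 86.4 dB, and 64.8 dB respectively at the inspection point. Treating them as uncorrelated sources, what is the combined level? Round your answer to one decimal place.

Incoherent sources combine by intensity addition: L_total = 10·log₁₀(Σ 10^(L_i/10)).
Σ 10^(L/10) = 10^(83.1/10) + 10^(86.4/10) + 10^(64.8/10) = 6.437e+08.
L_total = 10·log₁₀(6.437e+08) = 88.09 dB.

88.1 dB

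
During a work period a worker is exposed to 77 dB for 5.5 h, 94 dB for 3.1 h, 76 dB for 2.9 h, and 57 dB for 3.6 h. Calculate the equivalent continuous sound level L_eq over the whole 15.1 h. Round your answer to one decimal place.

87.3 dB

Weight each interval's intensity by its duration and average over T = 15.1 h:
Σ tᵢ·10^(Lᵢ/10) = 5.5·10^(77/10) + 3.1·10^(94/10) + 2.9·10^(76/10) + 3.6·10^(57/10) = 8.180e+09.
L_eq = 10·log₁₀(8.180e+09/15.1) = 87.34 dB.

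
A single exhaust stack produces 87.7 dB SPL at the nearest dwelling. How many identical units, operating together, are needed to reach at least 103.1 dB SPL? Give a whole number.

35

Need L₁ + 10·log₁₀ N ≥ 103.1, i.e. log₁₀ N ≥ 1.54.
N ≥ 10^(15.4/10) = 34.674, so N = 35.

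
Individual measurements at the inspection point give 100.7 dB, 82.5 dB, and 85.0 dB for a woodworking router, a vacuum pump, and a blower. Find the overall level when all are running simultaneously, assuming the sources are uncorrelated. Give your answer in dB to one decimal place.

Incoherent sources combine by intensity addition: L_total = 10·log₁₀(Σ 10^(L_i/10)).
Σ 10^(L/10) = 10^(100.7/10) + 10^(82.5/10) + 10^(85.0/10) = 1.224e+10.
L_total = 10·log₁₀(1.224e+10) = 100.88 dB.

100.9 dB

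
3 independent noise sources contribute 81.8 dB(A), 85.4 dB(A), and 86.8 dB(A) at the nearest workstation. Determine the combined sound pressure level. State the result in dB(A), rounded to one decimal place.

Incoherent sources combine by intensity addition: L_total = 10·log₁₀(Σ 10^(L_i/10)).
Σ 10^(L/10) = 10^(81.8/10) + 10^(85.4/10) + 10^(86.8/10) = 9.767e+08.
L_total = 10·log₁₀(9.767e+08) = 89.90 dB(A).

89.9 dB(A)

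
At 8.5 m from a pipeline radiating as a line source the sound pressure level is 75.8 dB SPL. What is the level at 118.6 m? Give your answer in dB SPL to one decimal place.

Cylindrical spreading from a line source gives a 10·log₁₀(r₂/r₁) drop.
L₂ = 75.8 − 10·log₁₀(118.6/8.5) = 75.8 − 11.447 = 64.35 dB SPL.

64.4 dB SPL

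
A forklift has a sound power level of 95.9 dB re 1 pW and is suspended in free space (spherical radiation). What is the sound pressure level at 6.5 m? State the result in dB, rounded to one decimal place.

68.6 dB

L_p = L_w − 10·log₁₀(4π·r²) with r = 6.5 m.
4π·r² = 530.9 m², 10·log₁₀ of that is 27.250 dB.
L_p = 95.9 − 27.250 = 68.65 dB.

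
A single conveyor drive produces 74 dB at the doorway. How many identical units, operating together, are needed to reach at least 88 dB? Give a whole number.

26

Need L₁ + 10·log₁₀ N ≥ 88, i.e. log₁₀ N ≥ 1.40.
N ≥ 10^(14.0/10) = 25.119, so N = 26.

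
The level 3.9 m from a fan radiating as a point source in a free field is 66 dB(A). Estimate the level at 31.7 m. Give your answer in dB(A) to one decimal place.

47.8 dB(A)

For a point source, L₂ = L₁ − 20·log₁₀(r₂/r₁).
L₂ = 66 − 20·log₁₀(31.7/3.9) = 66 − 18.200 = 47.80 dB(A).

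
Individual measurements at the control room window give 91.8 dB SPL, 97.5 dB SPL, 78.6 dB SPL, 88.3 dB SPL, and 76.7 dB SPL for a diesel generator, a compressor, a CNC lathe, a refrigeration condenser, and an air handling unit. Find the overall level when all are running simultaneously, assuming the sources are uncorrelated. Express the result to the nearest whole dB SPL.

99 dB SPL

Incoherent sources combine by intensity addition: L_total = 10·log₁₀(Σ 10^(L_i/10)).
Σ 10^(L/10) = 10^(91.8/10) + 10^(97.5/10) + 10^(78.6/10) + 10^(88.3/10) + 10^(76.7/10) = 7.932e+09.
L_total = 10·log₁₀(7.932e+09) = 98.99 dB SPL.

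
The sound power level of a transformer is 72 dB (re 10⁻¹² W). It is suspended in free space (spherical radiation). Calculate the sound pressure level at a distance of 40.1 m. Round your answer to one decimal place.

28.9 dB

The power spreads over a sphere of area 4π·r², so L_p = L_w − 10·log₁₀(4π·r²).
4π·r² = 2.021e+04 m², 10·log₁₀ of that is 43.055 dB.
L_p = 72 − 43.055 = 28.95 dB.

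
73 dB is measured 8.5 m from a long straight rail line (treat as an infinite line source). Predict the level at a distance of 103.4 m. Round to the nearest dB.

62 dB

Cylindrical spreading from a line source gives a 10·log₁₀(r₂/r₁) drop.
L₂ = 73 − 10·log₁₀(103.4/8.5) = 73 − 10.851 = 62.15 dB.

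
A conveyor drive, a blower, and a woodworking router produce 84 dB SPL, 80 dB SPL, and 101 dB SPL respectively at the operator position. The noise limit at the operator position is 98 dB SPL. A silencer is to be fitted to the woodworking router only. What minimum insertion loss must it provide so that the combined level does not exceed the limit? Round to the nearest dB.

3 dB

Everything except the woodworking router sums to 10^(84/10) + 10^(80/10) = 3.512e+08 in linear terms, 85.46 dB SPL.
The limit corresponds to 10^(98/10) = 6.310e+09; subtracting the fixed part leaves 5.958e+09 for the woodworking router, i.e. 97.75 dB SPL.
Required insertion loss = 101 − 97.75 = 3.25 dB.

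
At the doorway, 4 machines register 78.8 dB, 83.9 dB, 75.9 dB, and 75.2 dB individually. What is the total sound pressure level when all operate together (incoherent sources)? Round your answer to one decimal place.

Incoherent sources combine by intensity addition: L_total = 10·log₁₀(Σ 10^(L_i/10)).
Σ 10^(L/10) = 10^(78.8/10) + 10^(83.9/10) + 10^(75.9/10) + 10^(75.2/10) = 3.933e+08.
L_total = 10·log₁₀(3.933e+08) = 85.95 dB.

85.9 dB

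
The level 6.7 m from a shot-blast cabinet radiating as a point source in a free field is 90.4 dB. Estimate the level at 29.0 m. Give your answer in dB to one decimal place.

77.7 dB

Spherical spreading from a point source gives a 20·log₁₀(r₂/r₁) drop.
L₂ = 90.4 − 20·log₁₀(29.0/6.7) = 90.4 − 12.726 = 77.67 dB.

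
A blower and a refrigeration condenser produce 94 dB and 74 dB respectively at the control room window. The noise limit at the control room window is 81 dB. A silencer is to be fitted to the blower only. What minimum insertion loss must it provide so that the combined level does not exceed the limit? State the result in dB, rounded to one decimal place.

Fixed contribution from the other source: Σ 10^(L/10) = 10^(74/10) = 2.512e+07 (74.00 dB).
The limit corresponds to 10^(81/10) = 1.259e+08; subtracting the fixed part leaves 1.008e+08 for the blower, i.e. 80.03 dB.
So the blower must be reduced from 94 to 80.03 dB: IL = 13.97 dB.

14.0 dB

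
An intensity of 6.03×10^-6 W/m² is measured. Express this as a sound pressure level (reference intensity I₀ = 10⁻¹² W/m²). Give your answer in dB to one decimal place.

I/I₀ = 6.03×10^-6/10⁻¹² = 6.03×10^6, and L = 10·log₁₀(I/I₀).
L = 10·(0.7803 + 6) = 67.80 dB.

67.8 dB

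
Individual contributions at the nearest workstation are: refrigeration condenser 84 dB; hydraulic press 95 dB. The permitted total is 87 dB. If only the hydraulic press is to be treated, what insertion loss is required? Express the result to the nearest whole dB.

Fixed contribution from the other source: Σ 10^(L/10) = 10^(84/10) = 2.512e+08 (84.00 dB).
To meet 87 dB overall, the treated hydraulic press may contribute at most 10^(87/10) − 2.512e+08 = 2.500e+08, i.e. 83.98 dB.
So the hydraulic press must be reduced from 95 to 83.98 dB: IL = 11.02 dB.

11 dB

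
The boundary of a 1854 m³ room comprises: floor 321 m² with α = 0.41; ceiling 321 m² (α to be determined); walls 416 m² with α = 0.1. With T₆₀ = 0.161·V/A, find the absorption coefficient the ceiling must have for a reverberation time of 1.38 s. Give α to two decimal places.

Required total absorption A = 0.161·1854/1.38 = 216.30 m².
Absorption from the other surfaces = 321·0.41 + 416·0.1 = 173.21 m², so the ceiling must supply 43.09 m² over 321 m².
α = 43.09/321 = 0.134.

0.13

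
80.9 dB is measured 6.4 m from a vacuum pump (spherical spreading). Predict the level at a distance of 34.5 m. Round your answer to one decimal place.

Spherical spreading from a point source gives a 20·log₁₀(r₂/r₁) drop.
L₂ = 80.9 − 20·log₁₀(34.5/6.4) = 80.9 − 14.633 = 66.27 dB.

66.3 dB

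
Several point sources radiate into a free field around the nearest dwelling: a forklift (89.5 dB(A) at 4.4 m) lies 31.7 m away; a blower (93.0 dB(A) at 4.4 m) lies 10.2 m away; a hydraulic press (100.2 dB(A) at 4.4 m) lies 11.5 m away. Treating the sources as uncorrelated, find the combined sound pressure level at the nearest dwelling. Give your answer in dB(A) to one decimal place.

Apply inverse-square spreading to bring every level to the receiver, then sum 10^(L/10).
forklift: 89.5 − 20·log₁₀(31.7/4.4) = 89.5 − 17.15 = 72.35 dB(A).
blower: 93.0 − 20·log₁₀(10.2/4.4) = 93.0 − 7.30 = 85.70 dB(A).
hydraulic press: 100.2 − 20·log₁₀(11.5/4.4) = 100.2 − 8.34 = 91.86 dB(A).
Σ 10^(L/10) = 1.921e+09 → L_total = 10·log₁₀(1.921e+09) = 92.84 dB(A).

92.8 dB(A)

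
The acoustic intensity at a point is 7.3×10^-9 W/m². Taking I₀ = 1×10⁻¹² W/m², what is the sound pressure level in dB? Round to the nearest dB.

L = 10·log₁₀(I/I₀) = 10·log₁₀(7.3×10^-9/10⁻¹²) = 10·log₁₀(7.3×10^3).
L = 10·(0.8633 + 3) = 38.63 dB.

39 dB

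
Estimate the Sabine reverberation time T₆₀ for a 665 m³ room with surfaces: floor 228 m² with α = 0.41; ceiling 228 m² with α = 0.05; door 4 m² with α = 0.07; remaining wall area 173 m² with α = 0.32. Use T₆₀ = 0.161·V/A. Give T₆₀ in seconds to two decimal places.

Summing Sᵢαᵢ: 228·0.41 + 228·0.05 + 4·0.07 + 173·0.32 = 160.52 m².
T₆₀ = 0.161·V/A = 0.161·665/160.52 = 0.667 s.

0.67 s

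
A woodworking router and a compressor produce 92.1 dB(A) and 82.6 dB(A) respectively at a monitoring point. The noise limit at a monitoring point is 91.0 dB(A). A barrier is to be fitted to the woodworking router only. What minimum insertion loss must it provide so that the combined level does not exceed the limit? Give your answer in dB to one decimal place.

The untreated sources together contribute 10^(82.6/10) = 1.820e+08, i.e. 82.60 dB(A).
The limit corresponds to 10^(91.0/10) = 1.259e+09; subtracting the fixed part leaves 1.077e+09 for the woodworking router, i.e. 90.32 dB(A).
So the woodworking router must be reduced from 92.1 to 90.32 dB(A): IL = 1.78 dB.

1.8 dB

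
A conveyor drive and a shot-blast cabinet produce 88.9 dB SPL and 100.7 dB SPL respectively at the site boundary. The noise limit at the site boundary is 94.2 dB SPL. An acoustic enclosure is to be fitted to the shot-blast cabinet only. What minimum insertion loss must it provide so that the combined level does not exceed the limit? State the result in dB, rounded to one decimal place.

The untreated sources together contribute 10^(88.9/10) = 7.762e+08, i.e. 88.90 dB SPL.
To meet 94.2 dB SPL overall, the treated shot-blast cabinet may contribute at most 10^(94.2/10) − 7.762e+08 = 1.854e+09, i.e. 92.68 dB SPL.
So the shot-blast cabinet must be reduced from 100.7 to 92.68 dB SPL: IL = 8.02 dB.

8.0 dB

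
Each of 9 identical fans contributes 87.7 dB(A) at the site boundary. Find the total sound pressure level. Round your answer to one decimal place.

N identical incoherent sources raise the level by 10·log₁₀ N.
L_total = 87.7 + 10·log₁₀(9) = 87.7 + 9.542 = 97.24 dB(A).

97.2 dB(A)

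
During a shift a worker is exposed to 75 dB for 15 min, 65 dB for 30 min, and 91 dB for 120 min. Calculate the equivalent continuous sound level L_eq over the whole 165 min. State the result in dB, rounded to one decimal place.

89.6 dB

L_eq = 10·log₁₀[(1/T)·Σ tᵢ·10^(Lᵢ/10)] with T = 165 min.
Σ tᵢ·10^(Lᵢ/10) = 15·10^(75/10) + 30·10^(65/10) + 120·10^(91/10) = 1.516e+11.
L_eq = 10·log₁₀(1.516e+11/165) = 89.63 dB.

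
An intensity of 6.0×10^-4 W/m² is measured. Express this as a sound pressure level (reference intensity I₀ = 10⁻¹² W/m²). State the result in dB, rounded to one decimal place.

I/I₀ = 6.0×10^-4/10⁻¹² = 6.0×10^8, and L = 10·log₁₀(I/I₀).
L = 10·(0.7782 + 8) = 87.78 dB.

87.8 dB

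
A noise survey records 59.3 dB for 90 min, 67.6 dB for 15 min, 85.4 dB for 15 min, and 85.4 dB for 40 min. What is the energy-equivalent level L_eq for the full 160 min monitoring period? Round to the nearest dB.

Weight each interval's intensity by its duration and average over T = 160 min:
Σ tᵢ·10^(Lᵢ/10) = 90·10^(59.3/10) + 15·10^(67.6/10) + 15·10^(85.4/10) + 40·10^(85.4/10) = 1.923e+10.
L_eq = 10·log₁₀(1.923e+10/160) = 80.80 dB.

81 dB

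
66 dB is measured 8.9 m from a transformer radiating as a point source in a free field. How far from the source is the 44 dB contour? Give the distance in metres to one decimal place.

For a point source L₁ − L₂ = 20·log₁₀(r₂/r₁), so r₂ = r₁·10^((L₁−L₂)/20).
r₂ = 8.9·10^((66−44)/20) = 8.9·10^(22.0/20) = 112.04 m.

112.0 m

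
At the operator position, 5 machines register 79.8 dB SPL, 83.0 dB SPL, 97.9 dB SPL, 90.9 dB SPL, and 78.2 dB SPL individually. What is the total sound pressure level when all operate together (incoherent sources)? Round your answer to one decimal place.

For uncorrelated sources the intensities add, so convert each level to linear form, sum, and take 10·log₁₀ of the total.
Σ 10^(L/10) = 10^(79.8/10) + 10^(83.0/10) + 10^(97.9/10) + 10^(90.9/10) + 10^(78.2/10) = 7.757e+09.
L_total = 10·log₁₀(7.757e+09) = 98.90 dB SPL.

98.9 dB SPL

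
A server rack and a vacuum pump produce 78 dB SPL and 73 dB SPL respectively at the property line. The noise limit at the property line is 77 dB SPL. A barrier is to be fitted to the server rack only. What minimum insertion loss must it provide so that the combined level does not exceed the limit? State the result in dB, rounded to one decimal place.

Everything except the server rack sums to 10^(73/10) = 1.995e+07 in linear terms, 73.00 dB SPL.
The limit corresponds to 10^(77/10) = 5.012e+07; subtracting the fixed part leaves 3.017e+07 for the server rack, i.e. 74.80 dB SPL.
Required insertion loss = 78 − 74.80 = 3.20 dB.

3.2 dB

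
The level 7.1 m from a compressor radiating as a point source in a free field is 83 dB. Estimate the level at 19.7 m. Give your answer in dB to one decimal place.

74.1 dB

Point-source attenuation: ΔL = 20·log₁₀(r₂/r₁) = 20·log₁₀(19.7/7.1) = 8.864 dB.
L₂ = 83 − 20·log₁₀(19.7/7.1) = 83 − 8.864 = 74.14 dB.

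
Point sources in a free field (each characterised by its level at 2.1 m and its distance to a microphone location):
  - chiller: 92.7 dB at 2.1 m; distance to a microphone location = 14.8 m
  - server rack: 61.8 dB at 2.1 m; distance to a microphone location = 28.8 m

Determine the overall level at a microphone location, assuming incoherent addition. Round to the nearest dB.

76 dB

First find each source's level at the receiver (point-source: −20·log₁₀(r/r_ref)), then combine on an intensity basis.
chiller: 92.7 − 20·log₁₀(14.8/2.1) = 92.7 − 16.96 = 75.74 dB.
server rack: 61.8 − 20·log₁₀(28.8/2.1) = 61.8 − 22.74 = 39.06 dB.
Σ 10^(L/10) = 3.750e+07 → L_total = 10·log₁₀(3.750e+07) = 75.74 dB.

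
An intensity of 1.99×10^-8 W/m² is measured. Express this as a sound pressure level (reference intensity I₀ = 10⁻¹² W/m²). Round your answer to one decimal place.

L = 10·log₁₀(I/I₀) = 10·log₁₀(1.99×10^-8/10⁻¹²) = 10·log₁₀(1.99×10^4).
L = 10·(0.2989 + 4) = 42.99 dB.

43.0 dB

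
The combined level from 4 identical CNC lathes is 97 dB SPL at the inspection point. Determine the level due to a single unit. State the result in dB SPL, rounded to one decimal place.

4 equal contributions raise the level by 10·log₁₀ 4 = 6.021 dB, so each unit alone gives 97 − 6.021.

91.0 dB SPL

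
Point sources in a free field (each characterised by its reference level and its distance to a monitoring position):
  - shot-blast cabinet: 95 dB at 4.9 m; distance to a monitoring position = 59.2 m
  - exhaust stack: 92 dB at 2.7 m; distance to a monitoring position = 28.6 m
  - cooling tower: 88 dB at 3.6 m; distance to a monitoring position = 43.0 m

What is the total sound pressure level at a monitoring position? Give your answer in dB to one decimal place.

76.0 dB

Apply inverse-square spreading to bring every level to the receiver, then sum 10^(L/10).
shot-blast cabinet: 95 − 20·log₁₀(59.2/4.9) = 95 − 21.64 = 73.36 dB.
exhaust stack: 92 − 20·log₁₀(28.6/2.7) = 92 − 20.50 = 71.50 dB.
cooling tower: 88 − 20·log₁₀(43.0/3.6) = 88 − 21.54 = 66.46 dB.
Σ 10^(L/10) = 4.021e+07 → L_total = 10·log₁₀(4.021e+07) = 76.04 dB.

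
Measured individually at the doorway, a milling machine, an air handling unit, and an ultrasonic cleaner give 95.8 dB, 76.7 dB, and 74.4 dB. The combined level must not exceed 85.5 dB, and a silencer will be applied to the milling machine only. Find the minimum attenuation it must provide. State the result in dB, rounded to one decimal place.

The untreated sources together contribute 10^(76.7/10) + 10^(74.4/10) = 7.432e+07, i.e. 78.71 dB.
To meet 85.5 dB overall, the treated milling machine may contribute at most 10^(85.5/10) − 7.432e+07 = 2.805e+08, i.e. 84.48 dB.
So the milling machine must be reduced from 95.8 to 84.48 dB: IL = 11.32 dB.

11.3 dB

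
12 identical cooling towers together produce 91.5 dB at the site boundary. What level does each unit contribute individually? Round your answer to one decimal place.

80.7 dB

12 equal contributions raise the level by 10·log₁₀ 12 = 10.792 dB, so each unit alone gives 91.5 − 10.792.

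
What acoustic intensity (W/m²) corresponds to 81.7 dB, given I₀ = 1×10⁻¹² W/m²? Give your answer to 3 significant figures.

I/I₀ = 10^(81.7/10) = 1.479e+08, so I = 1.479e+08 × 10⁻¹² W/m².

0.000148 W/m²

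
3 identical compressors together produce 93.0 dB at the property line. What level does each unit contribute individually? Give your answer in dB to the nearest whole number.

88 dB

3 equal contributions raise the level by 10·log₁₀ 3 = 4.771 dB, so each unit alone gives 93.0 − 4.771.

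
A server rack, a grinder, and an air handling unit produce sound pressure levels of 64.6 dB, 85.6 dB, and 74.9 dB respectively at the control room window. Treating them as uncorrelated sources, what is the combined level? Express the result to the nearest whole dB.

86 dB

Incoherent sources combine by intensity addition: L_total = 10·log₁₀(Σ 10^(L_i/10)).
Σ 10^(L/10) = 10^(64.6/10) + 10^(85.6/10) + 10^(74.9/10) = 3.969e+08.
L_total = 10·log₁₀(3.969e+08) = 85.99 dB.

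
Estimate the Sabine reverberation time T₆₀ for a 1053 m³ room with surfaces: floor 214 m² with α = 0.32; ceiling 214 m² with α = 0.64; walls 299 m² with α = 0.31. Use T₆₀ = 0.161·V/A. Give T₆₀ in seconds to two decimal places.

0.57 s

Summing Sᵢαᵢ: 214·0.32 + 214·0.64 + 299·0.31 = 298.13 m².
T₆₀ = 0.161·V/A = 0.161·1053/298.13 = 0.569 s.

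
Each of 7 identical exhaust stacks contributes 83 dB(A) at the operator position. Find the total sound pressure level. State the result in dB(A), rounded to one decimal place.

91.5 dB(A)

N identical incoherent sources raise the level by 10·log₁₀ N.
L_total = 83 + 10·log₁₀(7) = 83 + 8.451 = 91.45 dB(A).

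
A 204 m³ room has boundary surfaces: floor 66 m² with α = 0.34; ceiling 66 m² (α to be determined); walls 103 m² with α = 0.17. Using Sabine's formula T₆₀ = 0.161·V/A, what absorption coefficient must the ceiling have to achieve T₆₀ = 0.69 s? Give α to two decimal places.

0.12

From T₆₀ = 0.161·V/A, the target T₆₀ = 0.69 s needs A = 0.161·204/0.69 = 47.60 m².
Absorption from the other surfaces = 66·0.34 + 103·0.17 = 39.95 m², so the ceiling must supply 7.65 m² over 66 m².
α = 7.65/66 = 0.116.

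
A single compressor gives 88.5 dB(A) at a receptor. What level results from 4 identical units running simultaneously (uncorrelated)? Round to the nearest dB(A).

With 4 equal, uncorrelated contributions the intensity is 4× that of one unit, giving a rise of 10·log₁₀ 4.
L_total = 88.5 + 10·log₁₀(4) = 88.5 + 6.021 = 94.52 dB(A).

95 dB(A)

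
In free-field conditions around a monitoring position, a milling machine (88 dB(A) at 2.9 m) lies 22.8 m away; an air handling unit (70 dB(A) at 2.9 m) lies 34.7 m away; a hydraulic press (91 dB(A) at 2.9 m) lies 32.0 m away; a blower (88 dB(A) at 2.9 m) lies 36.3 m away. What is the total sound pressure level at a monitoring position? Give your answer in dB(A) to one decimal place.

Propagate each source to the receiver with L = L_ref − 20·log₁₀(r/r_ref), then add intensities.
milling machine: 88 − 20·log₁₀(22.8/2.9) = 88 − 17.91 = 70.09 dB(A).
air handling unit: 70 − 20·log₁₀(34.7/2.9) = 70 − 21.56 = 48.44 dB(A).
hydraulic press: 91 − 20·log₁₀(32.0/2.9) = 91 − 20.86 = 70.14 dB(A).
blower: 88 − 20·log₁₀(36.3/2.9) = 88 − 21.95 = 66.05 dB(A).
Σ 10^(L/10) = 2.464e+07 → L_total = 10·log₁₀(2.464e+07) = 73.92 dB(A).

73.9 dB(A)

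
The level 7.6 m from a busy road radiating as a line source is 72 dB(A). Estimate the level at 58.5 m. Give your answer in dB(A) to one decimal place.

Line-source attenuation: ΔL = 10·log₁₀(r₂/r₁) = 10·log₁₀(58.5/7.6) = 8.863 dB.
L₂ = 72 − 10·log₁₀(58.5/7.6) = 72 − 8.863 = 63.14 dB(A).

63.1 dB(A)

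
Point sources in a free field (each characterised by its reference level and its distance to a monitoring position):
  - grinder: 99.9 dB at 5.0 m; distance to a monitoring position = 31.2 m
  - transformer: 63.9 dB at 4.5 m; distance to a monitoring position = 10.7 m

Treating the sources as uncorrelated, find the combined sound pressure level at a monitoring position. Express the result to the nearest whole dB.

Propagate each source to the receiver with L = L_ref − 20·log₁₀(r/r_ref), then add intensities.
grinder: 99.9 − 20·log₁₀(31.2/5.0) = 99.9 − 15.90 = 84.00 dB.
transformer: 63.9 − 20·log₁₀(10.7/4.5) = 63.9 − 7.52 = 56.38 dB.
Σ 10^(L/10) = 2.514e+08 → L_total = 10·log₁₀(2.514e+08) = 84.00 dB.

84 dB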